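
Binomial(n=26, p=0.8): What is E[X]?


E[X] = n*p = 26 * 0.8 = 20.8

20.8


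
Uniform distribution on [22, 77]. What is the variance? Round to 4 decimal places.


Var = (b-a)^2 / 12
(b-a)^2 = (77 - 22)^2 = 3025
Var = 3025/12 ≈ 252.083333

252.0833


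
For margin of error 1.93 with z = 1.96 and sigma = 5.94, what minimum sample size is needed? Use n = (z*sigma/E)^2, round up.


z*sigma/E = 1.96 * 5.94 / 1.93 = 29106/4825 ≈ 6.032332
(z*sigma/E)^2 ≈ 36.389025
round up: n = 37

37


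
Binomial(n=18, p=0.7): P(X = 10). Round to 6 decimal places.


P = C(n,k) * p^k * (1-p)^(n-k)
C(18,10) = 43758
p^k = 0.7^10 ≈ 0.02824752
(1-p)^(n-k) = 0.3^8 = 0.00006561
P = 43758 * 0.02824752 * 0.00006561 ≈ 0.081098

0.081098


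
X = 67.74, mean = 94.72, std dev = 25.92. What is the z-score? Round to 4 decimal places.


z = (X - mu) / sigma
X - mu = 67.74 - 94.72 = -26.98
z = -26.98 / 25.92 = -1349/1296 ≈ -1.040895

-1.0409


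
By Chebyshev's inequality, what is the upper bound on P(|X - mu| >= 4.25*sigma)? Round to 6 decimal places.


P <= 1/k^2
k^2 = 4.25^2 = 18.0625
1/k^2 = 1 / 18.0625 = 16/289 ≈ 0.05536332

0.055363


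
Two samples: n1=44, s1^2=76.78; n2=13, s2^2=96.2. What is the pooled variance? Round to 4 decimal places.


sp^2 = ((n1-1)*s1^2 + (n2-1)*s2^2)/(n1+n2-2)
(n1-1)*s1^2 = 43 * 76.78 = 3301.54
(n2-1)*s2^2 = 12 * 96.2 = 1154.4
numerator = 3301.54 + 1154.4 = 4455.94
n1+n2-2 = 55
sp^2 = 4455.94 / 55 = 222797/2750 ≈ 81.017091

81.0171


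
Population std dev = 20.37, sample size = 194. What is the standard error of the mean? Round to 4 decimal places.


SE = sigma / sqrt(n)
sqrt(194) ≈ 13.928388
SE = 20.37 / 13.928388 ≈ 1.462481

1.4625


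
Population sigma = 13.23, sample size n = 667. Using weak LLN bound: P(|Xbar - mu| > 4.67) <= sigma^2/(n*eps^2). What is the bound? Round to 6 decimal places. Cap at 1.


bound = min(1, sigma^2/(n*eps^2))
sigma^2 = 13.23^2 = 175.0329
n*eps^2 = 667 * 4.67^2 = 667 * 21.8089 = 14546.5363
sigma^2/(n*eps^2) = 175.0329 / 14546.5363 ≈ 0.01203262

0.012033


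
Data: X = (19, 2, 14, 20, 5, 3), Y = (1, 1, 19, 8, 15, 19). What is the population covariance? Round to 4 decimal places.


Cov = (1/n)*sum((xi-xbar)(yi-ybar))
n = 6, xbar = 63/6 = 10.5, ybar = 63/6 = 10.5
sum((xi-xbar)(yi-ybar)) = -82.5
Cov = -82.5 / 6 = -13.75

-13.7500


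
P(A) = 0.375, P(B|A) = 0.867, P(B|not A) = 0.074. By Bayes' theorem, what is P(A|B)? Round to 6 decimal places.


P(A|B) = P(B|A)*P(A) / P(B), P(B) = P(B|A)*P(A) + P(B|not A)*P(not A)
P(B|A)*P(A) = 0.867 * 0.375 = 0.325125
P(B|not A)*P(not A) = 0.074 * 0.625 = 0.04625
P(B) = 0.325125 + 0.04625 = 0.371375
P(A|B) = 0.325125 / 0.371375 = 2601/2971 ≈ 0.87546281

0.875463


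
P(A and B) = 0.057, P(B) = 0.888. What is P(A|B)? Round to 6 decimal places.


P(A|B) = P(A and B) / P(B) = 0.057 / 0.888 = 19/296 ≈ 0.06418919

0.064189


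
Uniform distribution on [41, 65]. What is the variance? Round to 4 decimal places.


Var = (b-a)^2 / 12
(b-a)^2 = (65 - 41)^2 = 576
Var = 576/12 = 48

48.0000


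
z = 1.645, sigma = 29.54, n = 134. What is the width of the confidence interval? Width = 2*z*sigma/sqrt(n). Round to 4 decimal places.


width = 2*z*sigma/sqrt(n)
2*z*sigma = 2 * 1.645 * 29.54 = 97.1866
sqrt(134) ≈ 11.575837
width = 97.1866 / 11.575837 ≈ 8.395644

8.3956


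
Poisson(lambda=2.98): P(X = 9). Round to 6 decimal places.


P = e^(-lam) * lam^k / k!
e^(-2.98) ≈ 0.05079283
lam^k = 2.98^9 ≈ 18533.027778
k! = 9! = 362880
P = 0.05079283 * 18533.027778 / 362880 ≈ 0.002594

0.002594


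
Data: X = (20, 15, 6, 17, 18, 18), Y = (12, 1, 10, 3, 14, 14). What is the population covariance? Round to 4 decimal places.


Cov = (1/n)*sum((xi-xbar)(yi-ybar))
n = 6, xbar = 94/6 = 47/3 ≈ 15.666667, ybar = 54/6 = 9
sum((xi-xbar)(yi-ybar)) = 24
Cov = 24 / 6 = 4

4.0000


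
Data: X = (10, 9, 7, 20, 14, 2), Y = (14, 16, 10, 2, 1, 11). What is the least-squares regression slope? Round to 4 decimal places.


b = sum((xi-xbar)(yi-ybar)) / sum((xi-xbar)^2)
n = 6, xbar = 62/6 = 31/3 ≈ 10.333333, ybar = 54/6 = 9
Sxy = sum((xi-xbar)(yi-ybar)) = -128
Sxx = sum((xi-xbar)^2) = 568/3 ≈ 189.333333
b = Sxy / Sxx = -48/71 ≈ -0.676056

-0.6761


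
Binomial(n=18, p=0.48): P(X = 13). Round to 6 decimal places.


P = C(n,k) * p^k * (1-p)^(n-k)
C(18,13) = 8568
p^k = 0.48^13 ≈ 0.00007180192
(1-p)^(n-k) = 0.52^5 ≈ 0.03802040
P = 8568 * 0.00007180192 * 0.03802040 ≈ 0.023390

0.023390


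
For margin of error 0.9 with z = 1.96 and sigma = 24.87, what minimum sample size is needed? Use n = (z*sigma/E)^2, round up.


z*sigma/E = 1.96 * 24.87 / 0.9 = 40621/750 ≈ 54.161333
(z*sigma/E)^2 ≈ 2933.450028
round up: n = 2934

2934


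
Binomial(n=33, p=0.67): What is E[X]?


E[X] = n*p = 33 * 0.67 = 22.11

22.11


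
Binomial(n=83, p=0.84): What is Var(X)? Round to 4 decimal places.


Var = n*p*(1-p) = 83 * 0.84 * 0.16 = 11.1552

11.1552


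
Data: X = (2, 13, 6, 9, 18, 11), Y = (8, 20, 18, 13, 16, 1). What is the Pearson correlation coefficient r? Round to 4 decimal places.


r = sum((xi-xbar)(yi-ybar)) / sqrt(sum((xi-xbar)^2) * sum((yi-ybar)^2))
n = 6, xbar = 59/6 ≈ 9.833333, ybar = 76/6 = 38/3 ≈ 12.666667
Sxy = sum((xi-xbar)(yi-ybar)) = 158/3 ≈ 52.666667
Sxx = sum((xi-xbar)^2) = 929/6 ≈ 154.833333
Syy = sum((yi-ybar)^2) = 754/3 ≈ 251.333333
sqrt(Sxx*Syy) ≈ 197.268289
r = Sxy / sqrt(Sxx*Syy) = 52.666667 / 197.268289 ≈ 0.266980

0.2670


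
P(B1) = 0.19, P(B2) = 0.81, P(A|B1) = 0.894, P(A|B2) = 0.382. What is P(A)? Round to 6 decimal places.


P(A) = P(A|B1)*P(B1) + P(A|B2)*P(B2)
P(A|B1)*P(B1) = 0.894 * 0.19 = 0.16986
P(A|B2)*P(B2) = 0.382 * 0.81 = 0.30942
P(A) = 0.16986 + 0.30942 = 0.47928

0.479280


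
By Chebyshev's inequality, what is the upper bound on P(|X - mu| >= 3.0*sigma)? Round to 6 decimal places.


P <= 1/k^2
k^2 = 3.0^2 = 9
1/k^2 = 1 / 9 = 1/9 ≈ 0.11111111

0.111111


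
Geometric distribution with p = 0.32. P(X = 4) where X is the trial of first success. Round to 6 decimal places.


P = (1-p)^(k-1) * p
(1-p)^(k-1) = 0.68^3 = 0.314432
P = 0.314432 * 0.32 ≈ 0.1006182

0.100618


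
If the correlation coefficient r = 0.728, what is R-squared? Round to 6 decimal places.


R^2 = r^2 = (0.728)^2 = 0.529984

0.529984


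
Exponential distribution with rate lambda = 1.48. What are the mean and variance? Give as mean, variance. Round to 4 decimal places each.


mean = 1/lam, var = 1/lam^2
mean = 1 / 1.48 = 25/37 ≈ 0.675676
lam^2 = 1.48^2 = 2.1904
var = 1 / 2.1904 = 625/1369 ≈ 0.456538

0.6757, 0.4565


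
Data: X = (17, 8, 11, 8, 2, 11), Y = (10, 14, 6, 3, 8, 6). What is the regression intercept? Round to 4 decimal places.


a = ybar - b*xbar, where b = sum((xi-xbar)(yi-ybar)) / sum((xi-xbar)^2)
n = 6, xbar = 57/6 = 9.5, ybar = 47/6 ≈ 7.833333
Sxy = sum((xi-xbar)(yi-ybar)) = 7.5
Sxx = sum((xi-xbar)^2) = 121.5
b = Sxy / Sxx = 5/81 ≈ 0.061728
a = 7.833333 - 0.061728 * 9.5 = 587/81 ≈ 7.246914

7.2469


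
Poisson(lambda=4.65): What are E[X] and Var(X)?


E[X] = Var(X) = lambda = 4.65

4.65, 4.65


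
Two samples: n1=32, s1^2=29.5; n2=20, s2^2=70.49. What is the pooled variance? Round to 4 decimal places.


sp^2 = ((n1-1)*s1^2 + (n2-1)*s2^2)/(n1+n2-2)
(n1-1)*s1^2 = 31 * 29.5 = 914.5
(n2-1)*s2^2 = 19 * 70.49 = 1339.31
numerator = 914.5 + 1339.31 = 2253.81
n1+n2-2 = 50
sp^2 = 2253.81 / 50 = 45.0762

45.0762


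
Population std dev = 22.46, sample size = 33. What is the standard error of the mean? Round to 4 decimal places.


SE = sigma / sqrt(n)
sqrt(33) ≈ 5.744563
SE = 22.46 / 5.744563 ≈ 3.909784

3.9098


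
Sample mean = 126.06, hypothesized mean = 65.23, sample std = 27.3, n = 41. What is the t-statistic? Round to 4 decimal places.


t = (xbar - mu0) / (s/sqrt(n))
xbar - mu0 = 126.06 - 65.23 = 60.83
sqrt(41) ≈ 6.40312424
s/sqrt(n) = 27.3 / 6.40312424 ≈ 4.26354370
t = 60.83 / 4.26354370 ≈ 14.267474

14.2675


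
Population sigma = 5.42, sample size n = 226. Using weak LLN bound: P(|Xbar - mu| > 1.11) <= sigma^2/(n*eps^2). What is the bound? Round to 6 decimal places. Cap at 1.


bound = min(1, sigma^2/(n*eps^2))
sigma^2 = 5.42^2 = 29.3764
n*eps^2 = 226 * 1.11^2 = 226 * 1.2321 = 278.4546
sigma^2/(n*eps^2) = 29.3764 / 278.4546 ≈ 0.10549799

0.105498


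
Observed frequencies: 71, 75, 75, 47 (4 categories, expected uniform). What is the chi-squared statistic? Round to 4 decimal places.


chi2 = sum((O-E)^2/E), E = total/4
total = 268, E = 268/4 = 67
(71 - 67)^2 / 67 = 16 / 67 = 16/67 ≈ 0.238806
(75 - 67)^2 / 67 = 64 / 67 = 64/67 ≈ 0.955224
(75 - 67)^2 / 67 = 64 / 67 = 64/67 ≈ 0.955224
(47 - 67)^2 / 67 = 400 / 67 = 400/67 ≈ 5.970149
chi2 = 544/67 ≈ 8.119403

8.1194


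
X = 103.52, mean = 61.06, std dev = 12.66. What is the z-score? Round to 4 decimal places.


z = (X - mu) / sigma
X - mu = 103.52 - 61.06 = 42.46
z = 42.46 / 12.66 = 2123/633 ≈ 3.353870

3.3539


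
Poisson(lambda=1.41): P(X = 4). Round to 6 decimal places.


P = e^(-lam) * lam^k / k!
e^(-1.41) ≈ 0.2441433
lam^k = 1.41^4 ≈ 3.952542
k! = 4! = 24
P = 0.2441433 * 3.952542 / 24 ≈ 0.040208

0.040208


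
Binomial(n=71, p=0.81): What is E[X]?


E[X] = n*p = 71 * 0.81 = 57.51

57.51


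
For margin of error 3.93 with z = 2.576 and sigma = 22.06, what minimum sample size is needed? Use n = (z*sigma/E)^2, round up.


z*sigma/E = 2.576 * 22.06 / 3.93 ≈ 14.459684
(z*sigma/E)^2 ≈ 209.082475
round up: n = 210

210


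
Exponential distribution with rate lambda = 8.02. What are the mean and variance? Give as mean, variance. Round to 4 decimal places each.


mean = 1/lam, var = 1/lam^2
mean = 1 / 8.02 = 50/401 ≈ 0.124688
lam^2 = 8.02^2 = 64.3204
var = 1 / 64.3204 ≈ 0.015547

0.1247, 0.0155


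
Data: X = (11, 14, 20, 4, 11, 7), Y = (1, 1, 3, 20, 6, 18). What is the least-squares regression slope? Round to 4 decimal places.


b = sum((xi-xbar)(yi-ybar)) / sum((xi-xbar)^2)
n = 6, xbar = 67/6 ≈ 11.166667, ybar = 49/6 ≈ 8.166667
Sxy = sum((xi-xbar)(yi-ybar)) = -1141/6 ≈ -190.166667
Sxx = sum((xi-xbar)^2) = 929/6 ≈ 154.833333
b = Sxy / Sxx = -1141/929 ≈ -1.228202

-1.2282


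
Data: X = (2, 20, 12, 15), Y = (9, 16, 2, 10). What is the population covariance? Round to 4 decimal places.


Cov = (1/n)*sum((xi-xbar)(yi-ybar))
n = 4, xbar = 49/4 = 12.25, ybar = 37/4 = 9.25
sum((xi-xbar)(yi-ybar)) = 58.75
Cov = 58.75 / 4 = 14.6875

14.6875


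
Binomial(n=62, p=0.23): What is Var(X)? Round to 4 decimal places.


Var = n*p*(1-p) = 62 * 0.23 * 0.77 = 10.9802

10.9802


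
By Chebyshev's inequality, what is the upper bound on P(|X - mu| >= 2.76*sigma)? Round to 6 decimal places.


P <= 1/k^2
k^2 = 2.76^2 = 7.6176
1/k^2 = 1 / 7.6176 = 625/4761 ≈ 0.13127494

0.131275


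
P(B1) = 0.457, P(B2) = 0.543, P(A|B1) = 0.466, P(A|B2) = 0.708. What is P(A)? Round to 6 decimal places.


P(A) = P(A|B1)*P(B1) + P(A|B2)*P(B2)
P(A|B1)*P(B1) = 0.466 * 0.457 = 0.212962
P(A|B2)*P(B2) = 0.708 * 0.543 = 0.384444
P(A) = 0.212962 + 0.384444 = 0.597406

0.597406


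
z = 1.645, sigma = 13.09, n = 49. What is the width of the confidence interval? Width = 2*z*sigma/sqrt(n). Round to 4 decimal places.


width = 2*z*sigma/sqrt(n)
2*z*sigma = 2 * 1.645 * 13.09 = 43.0661
sqrt(49) = 7
width = 43.0661 / 7 = 6.1523

6.1523


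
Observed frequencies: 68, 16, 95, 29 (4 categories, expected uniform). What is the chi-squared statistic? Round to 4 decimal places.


chi2 = sum((O-E)^2/E), E = total/4
total = 208, E = 208/4 = 52
(68 - 52)^2 / 52 = 256 / 52 = 64/13 ≈ 4.923077
(16 - 52)^2 / 52 = 1296 / 52 = 324/13 ≈ 24.923077
(95 - 52)^2 / 52 = 1849 / 52 = 1849/52 ≈ 35.557692
(29 - 52)^2 / 52 = 529 / 52 = 529/52 ≈ 10.173077
chi2 = 1965/26 ≈ 75.576923

75.5769


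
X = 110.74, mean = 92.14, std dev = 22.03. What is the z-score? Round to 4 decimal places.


z = (X - mu) / sigma
X - mu = 110.74 - 92.14 = 18.6
z = 18.6 / 22.03 = 1860/2203 ≈ 0.844303

0.8443


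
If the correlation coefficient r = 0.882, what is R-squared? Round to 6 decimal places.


R^2 = r^2 = (0.882)^2 = 0.777924

0.777924


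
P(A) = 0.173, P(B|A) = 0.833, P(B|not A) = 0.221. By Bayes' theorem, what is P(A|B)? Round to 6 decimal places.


P(A|B) = P(B|A)*P(A) / P(B), P(B) = P(B|A)*P(A) + P(B|not A)*P(not A)
P(B|A)*P(A) = 0.833 * 0.173 = 0.144109
P(B|not A)*P(not A) = 0.221 * 0.827 = 0.182767
P(B) = 0.144109 + 0.182767 = 0.326876
P(A|B) = 0.144109 / 0.326876 ≈ 0.44086748

0.440867


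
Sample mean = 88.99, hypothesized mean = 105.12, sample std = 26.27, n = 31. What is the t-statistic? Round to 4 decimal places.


t = (xbar - mu0) / (s/sqrt(n))
xbar - mu0 = 88.99 - 105.12 = -16.13
sqrt(31) ≈ 5.56776436
s/sqrt(n) = 26.27 / 5.56776436 ≈ 4.71823128
t = -16.13 / 4.71823128 ≈ -3.418654

-3.4187


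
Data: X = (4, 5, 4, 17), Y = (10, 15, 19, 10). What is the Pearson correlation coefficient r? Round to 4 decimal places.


r = sum((xi-xbar)(yi-ybar)) / sqrt(sum((xi-xbar)^2) * sum((yi-ybar)^2))
n = 4, xbar = 30/4 = 7.5, ybar = 54/4 = 13.5
Sxy = sum((xi-xbar)(yi-ybar)) = -44
Sxx = sum((xi-xbar)^2) = 121
Syy = sum((yi-ybar)^2) = 57
sqrt(Sxx*Syy) ≈ 83.048179
r = Sxy / sqrt(Sxx*Syy) = -44 / 83.048179 ≈ -0.529813

-0.5298


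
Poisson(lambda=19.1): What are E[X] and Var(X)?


E[X] = Var(X) = lambda = 19.1

19.1, 19.1


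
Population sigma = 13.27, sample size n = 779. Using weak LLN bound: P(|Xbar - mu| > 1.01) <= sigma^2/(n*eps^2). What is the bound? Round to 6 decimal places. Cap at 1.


bound = min(1, sigma^2/(n*eps^2))
sigma^2 = 13.27^2 = 176.0929
n*eps^2 = 779 * 1.01^2 = 779 * 1.0201 = 794.6579
sigma^2/(n*eps^2) = 176.0929 / 794.6579 ≈ 0.22159586

0.221596


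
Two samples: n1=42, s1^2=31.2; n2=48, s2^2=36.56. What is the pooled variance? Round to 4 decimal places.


sp^2 = ((n1-1)*s1^2 + (n2-1)*s2^2)/(n1+n2-2)
(n1-1)*s1^2 = 41 * 31.2 = 1279.2
(n2-1)*s2^2 = 47 * 36.56 = 1718.32
numerator = 1279.2 + 1718.32 = 2997.52
n1+n2-2 = 88
sp^2 = 2997.52 / 88 = 37469/1100 ≈ 34.062727

34.0627


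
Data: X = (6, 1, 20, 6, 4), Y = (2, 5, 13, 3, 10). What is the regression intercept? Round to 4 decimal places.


a = ybar - b*xbar, where b = sum((xi-xbar)(yi-ybar)) / sum((xi-xbar)^2)
n = 5, xbar = 37/5 = 7.4, ybar = 33/5 = 6.6
Sxy = sum((xi-xbar)(yi-ybar)) = 90.8
Sxx = sum((xi-xbar)^2) = 215.2
b = Sxy / Sxx = 227/538 ≈ 0.421933
a = 6.6 - 0.421933 * 7.4 = 1871/538 ≈ 3.477695

3.4777


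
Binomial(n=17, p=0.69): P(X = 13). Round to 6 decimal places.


P = C(n,k) * p^k * (1-p)^(n-k)
C(17,13) = 2380
p^k = 0.69^13 ≈ 0.008035968
(1-p)^(n-k) = 0.31^4 = 0.00923521
P = 2380 * 0.008035968 * 0.00923521 ≈ 0.176629

0.176629


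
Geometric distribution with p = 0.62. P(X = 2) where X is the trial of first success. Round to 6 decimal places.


P = (1-p)^(k-1) * p
(1-p)^(k-1) = 0.38^1 = 0.38
P = 0.38 * 0.62 = 0.2356

0.235600


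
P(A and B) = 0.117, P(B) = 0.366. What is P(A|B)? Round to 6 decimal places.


P(A|B) = P(A and B) / P(B) = 0.117 / 0.366 = 39/122 ≈ 0.31967213

0.319672


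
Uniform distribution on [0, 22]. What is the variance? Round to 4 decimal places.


Var = (b-a)^2 / 12
(b-a)^2 = (22 - 0)^2 = 484
Var = 484/12 ≈ 40.333333

40.3333


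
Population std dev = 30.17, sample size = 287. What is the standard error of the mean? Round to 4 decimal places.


SE = sigma / sqrt(n)
sqrt(287) ≈ 16.941074
SE = 30.17 / 16.941074 ≈ 1.780879

1.7809


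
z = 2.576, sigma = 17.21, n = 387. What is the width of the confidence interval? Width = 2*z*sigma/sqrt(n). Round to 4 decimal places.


width = 2*z*sigma/sqrt(n)
2*z*sigma = 2 * 2.576 * 17.21 = 88.66592
sqrt(387) ≈ 19.672316
width = 88.66592 / 19.672316 ≈ 4.507142

4.5071


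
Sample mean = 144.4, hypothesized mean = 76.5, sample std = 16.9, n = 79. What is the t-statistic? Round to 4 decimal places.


t = (xbar - mu0) / (s/sqrt(n))
xbar - mu0 = 144.4 - 76.5 = 67.9
sqrt(79) ≈ 8.88819442
s/sqrt(n) = 16.9 / 8.88819442 ≈ 1.90139855
t = 67.9 / 1.90139855 ≈ 35.710556

35.7106


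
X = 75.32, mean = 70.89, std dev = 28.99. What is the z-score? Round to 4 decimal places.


z = (X - mu) / sigma
X - mu = 75.32 - 70.89 = 4.43
z = 4.43 / 28.99 = 443/2899 ≈ 0.152811

0.1528


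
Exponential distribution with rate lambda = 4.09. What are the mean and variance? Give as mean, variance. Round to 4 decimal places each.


mean = 1/lam, var = 1/lam^2
mean = 1 / 4.09 = 100/409 ≈ 0.244499
lam^2 = 4.09^2 = 16.7281
var = 1 / 16.7281 ≈ 0.059780

0.2445, 0.0598


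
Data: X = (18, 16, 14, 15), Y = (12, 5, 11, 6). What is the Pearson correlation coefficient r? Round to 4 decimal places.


r = sum((xi-xbar)(yi-ybar)) / sqrt(sum((xi-xbar)^2) * sum((yi-ybar)^2))
n = 4, xbar = 63/4 = 15.75, ybar = 34/4 = 8.5
Sxy = sum((xi-xbar)(yi-ybar)) = 4.5
Sxx = sum((xi-xbar)^2) = 8.75
Syy = sum((yi-ybar)^2) = 37
sqrt(Sxx*Syy) ≈ 17.993054
r = Sxy / sqrt(Sxx*Syy) = 4.5 / 17.993054 ≈ 0.250097

0.2501


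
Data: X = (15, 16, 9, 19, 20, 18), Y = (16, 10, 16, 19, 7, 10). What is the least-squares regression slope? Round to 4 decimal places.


b = sum((xi-xbar)(yi-ybar)) / sum((xi-xbar)^2)
n = 6, xbar = 97/6 ≈ 16.166667, ybar = 78/6 = 13
Sxy = sum((xi-xbar)(yi-ybar)) = -36
Sxx = sum((xi-xbar)^2) = 473/6 ≈ 78.833333
b = Sxy / Sxx = -216/473 ≈ -0.456660

-0.4567


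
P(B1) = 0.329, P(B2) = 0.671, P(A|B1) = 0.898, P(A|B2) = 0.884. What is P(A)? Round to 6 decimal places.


P(A) = P(A|B1)*P(B1) + P(A|B2)*P(B2)
P(A|B1)*P(B1) = 0.898 * 0.329 = 0.295442
P(A|B2)*P(B2) = 0.884 * 0.671 = 0.593164
P(A) = 0.295442 + 0.593164 = 0.888606

0.888606


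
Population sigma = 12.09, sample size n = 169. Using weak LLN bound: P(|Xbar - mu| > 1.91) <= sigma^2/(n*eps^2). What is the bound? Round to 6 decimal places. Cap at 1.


bound = min(1, sigma^2/(n*eps^2))
sigma^2 = 12.09^2 = 146.1681
n*eps^2 = 169 * 1.91^2 = 169 * 3.6481 = 616.5289
sigma^2/(n*eps^2) = 146.1681 / 616.5289 ≈ 0.23708232

0.237082


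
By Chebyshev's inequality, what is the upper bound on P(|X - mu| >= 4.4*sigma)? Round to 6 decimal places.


P <= 1/k^2
k^2 = 4.4^2 = 19.36
1/k^2 = 1 / 19.36 = 25/484 ≈ 0.05165289

0.051653


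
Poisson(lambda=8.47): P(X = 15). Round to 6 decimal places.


P = e^(-lam) * lam^k / k!
e^(-8.47) ≈ 0.0002096649
lam^k = 8.47^15 ≈ 82842110583277.162018
k! = 15! = 1307674368000
P = 0.0002096649 * 82842110583277.162018 / 1307674368000 ≈ 0.013282

0.013282


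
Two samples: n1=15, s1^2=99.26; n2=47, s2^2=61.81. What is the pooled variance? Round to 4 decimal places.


sp^2 = ((n1-1)*s1^2 + (n2-1)*s2^2)/(n1+n2-2)
(n1-1)*s1^2 = 14 * 99.26 = 1389.64
(n2-1)*s2^2 = 46 * 61.81 = 2843.26
numerator = 1389.64 + 2843.26 = 4232.9
n1+n2-2 = 60
sp^2 = 4232.9 / 60 = 42329/600 ≈ 70.548333

70.5483


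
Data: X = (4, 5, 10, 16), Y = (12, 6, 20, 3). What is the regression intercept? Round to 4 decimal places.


a = ybar - b*xbar, where b = sum((xi-xbar)(yi-ybar)) / sum((xi-xbar)^2)
n = 4, xbar = 35/4 = 8.75, ybar = 41/4 = 10.25
Sxy = sum((xi-xbar)(yi-ybar)) = -32.75
Sxx = sum((xi-xbar)^2) = 90.75
b = Sxy / Sxx = -131/363 ≈ -0.360882
a = 10.25 - (-0.360882) * 8.75 = 4867/363 ≈ 13.407713

13.4077


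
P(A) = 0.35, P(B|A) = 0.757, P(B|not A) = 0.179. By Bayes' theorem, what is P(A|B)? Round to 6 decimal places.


P(A|B) = P(B|A)*P(A) / P(B), P(B) = P(B|A)*P(A) + P(B|not A)*P(not A)
P(B|A)*P(A) = 0.757 * 0.35 = 0.26495
P(B|not A)*P(not A) = 0.179 * 0.65 = 0.11635
P(B) = 0.26495 + 0.11635 = 0.3813
P(A|B) = 0.26495 / 0.3813 = 5299/7626 ≈ 0.69485969

0.694860


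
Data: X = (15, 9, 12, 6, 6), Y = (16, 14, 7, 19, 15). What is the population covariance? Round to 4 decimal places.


Cov = (1/n)*sum((xi-xbar)(yi-ybar))
n = 5, xbar = 48/5 = 9.6, ybar = 71/5 = 14.2
sum((xi-xbar)(yi-ybar)) = -27.6
Cov = -27.6 / 5 = -5.52

-5.5200


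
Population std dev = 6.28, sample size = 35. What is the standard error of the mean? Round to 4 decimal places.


SE = sigma / sqrt(n)
sqrt(35) ≈ 5.916080
SE = 6.28 / 5.916080 ≈ 1.061514

1.0615


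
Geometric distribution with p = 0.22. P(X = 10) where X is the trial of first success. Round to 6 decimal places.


P = (1-p)^(k-1) * p
(1-p)^(k-1) = 0.78^9 ≈ 0.1068689
P = 0.1068689 * 0.22 ≈ 0.02351116

0.023511


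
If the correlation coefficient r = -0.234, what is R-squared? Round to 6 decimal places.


R^2 = r^2 = (-0.234)^2 = 0.054756

0.054756


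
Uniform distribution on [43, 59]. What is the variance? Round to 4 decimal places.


Var = (b-a)^2 / 12
(b-a)^2 = (59 - 43)^2 = 256
Var = 256/12 ≈ 21.333333

21.3333


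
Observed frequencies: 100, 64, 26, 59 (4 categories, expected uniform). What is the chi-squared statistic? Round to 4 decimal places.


chi2 = sum((O-E)^2/E), E = total/4
total = 249, E = 249/4 = 62.25
(100 - 62.25)^2 / 62.25 = 1425.0625 / 62.25 = 22801/996 ≈ 22.892570
(64 - 62.25)^2 / 62.25 = 3.0625 / 62.25 = 49/996 ≈ 0.049197
(26 - 62.25)^2 / 62.25 = 1314.0625 / 62.25 = 21025/996 ≈ 21.109438
(59 - 62.25)^2 / 62.25 = 10.5625 / 62.25 = 169/996 ≈ 0.169679
chi2 = 11011/249 ≈ 44.220884

44.2209


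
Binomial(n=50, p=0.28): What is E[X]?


E[X] = n*p = 50 * 0.28 = 14

14


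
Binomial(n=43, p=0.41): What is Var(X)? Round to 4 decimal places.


Var = n*p*(1-p) = 43 * 0.41 * 0.59 = 10.4017

10.4017


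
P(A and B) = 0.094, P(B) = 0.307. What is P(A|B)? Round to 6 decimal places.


P(A|B) = P(A and B) / P(B) = 0.094 / 0.307 = 94/307 ≈ 0.30618893

0.306189


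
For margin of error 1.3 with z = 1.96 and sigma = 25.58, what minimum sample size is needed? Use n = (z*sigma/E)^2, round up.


z*sigma/E = 1.96 * 25.58 / 1.3 = 62671/1625 ≈ 38.566769
(z*sigma/E)^2 ≈ 1487.395689
round up: n = 1488

1488


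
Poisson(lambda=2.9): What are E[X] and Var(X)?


E[X] = Var(X) = lambda = 2.9

2.9, 2.9


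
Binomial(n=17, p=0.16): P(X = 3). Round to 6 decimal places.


P = C(n,k) * p^k * (1-p)^(n-k)
C(17,3) = 680
p^k = 0.16^3 = 0.004096
(1-p)^(n-k) = 0.84^14 ≈ 0.08707831
P = 680 * 0.004096 * 0.08707831 ≈ 0.242537

0.242537


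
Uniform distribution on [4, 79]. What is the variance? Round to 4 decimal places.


Var = (b-a)^2 / 12
(b-a)^2 = (79 - 4)^2 = 5625
Var = 5625/12 = 468.75

468.7500


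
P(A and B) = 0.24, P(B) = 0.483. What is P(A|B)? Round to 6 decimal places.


P(A|B) = P(A and B) / P(B) = 0.24 / 0.483 = 80/161 ≈ 0.49689441

0.496894


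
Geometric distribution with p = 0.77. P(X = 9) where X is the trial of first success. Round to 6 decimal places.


P = (1-p)^(k-1) * p
(1-p)^(k-1) = 0.23^8 ≈ 0.000007831099
P = 0.000007831099 * 0.77 ≈ 0.000006029946

0.000006


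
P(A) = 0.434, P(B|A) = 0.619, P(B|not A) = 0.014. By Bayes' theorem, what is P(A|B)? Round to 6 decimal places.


P(A|B) = P(B|A)*P(A) / P(B), P(B) = P(B|A)*P(A) + P(B|not A)*P(not A)
P(B|A)*P(A) = 0.619 * 0.434 = 0.268646
P(B|not A)*P(not A) = 0.014 * 0.566 = 0.007924
P(B) = 0.268646 + 0.007924 = 0.27657
P(A|B) = 0.268646 / 0.27657 ≈ 0.97134903

0.971349


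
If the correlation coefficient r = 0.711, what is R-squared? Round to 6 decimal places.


R^2 = r^2 = (0.711)^2 = 0.505521

0.505521


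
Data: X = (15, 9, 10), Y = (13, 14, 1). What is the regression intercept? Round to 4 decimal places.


a = ybar - b*xbar, where b = sum((xi-xbar)(yi-ybar)) / sum((xi-xbar)^2)
n = 3, xbar = 34/3 ≈ 11.333333, ybar = 28/3 ≈ 9.333333
Sxy = sum((xi-xbar)(yi-ybar)) = 41/3 ≈ 13.666667
Sxx = sum((xi-xbar)^2) = 62/3 ≈ 20.666667
b = Sxy / Sxx = 41/62 ≈ 0.661290
a = 9.333333 - 0.661290 * 11.333333 = 57/31 ≈ 1.838710

1.8387


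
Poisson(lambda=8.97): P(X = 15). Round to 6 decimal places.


P = e^(-lam) * lam^k / k!
e^(-8.97) ≈ 0.0001271682
lam^k = 8.97^15 ≈ 195833346607273.280548
k! = 15! = 1307674368000
P = 0.0001271682 * 195833346607273.280548 / 1307674368000 ≈ 0.019044

0.019044


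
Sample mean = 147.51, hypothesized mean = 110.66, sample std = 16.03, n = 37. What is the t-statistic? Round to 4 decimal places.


t = (xbar - mu0) / (s/sqrt(n))
xbar - mu0 = 147.51 - 110.66 = 36.85
sqrt(37) ≈ 6.08276253
s/sqrt(n) = 16.03 / 6.08276253 ≈ 2.63531577
t = 36.85 / 2.63531577 ≈ 13.983144

13.9831


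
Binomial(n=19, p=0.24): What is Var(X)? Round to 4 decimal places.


Var = n*p*(1-p) = 19 * 0.24 * 0.76 = 3.4656

3.4656


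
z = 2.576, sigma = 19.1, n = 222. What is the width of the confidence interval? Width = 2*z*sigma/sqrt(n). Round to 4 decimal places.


width = 2*z*sigma/sqrt(n)
2*z*sigma = 2 * 2.576 * 19.1 = 98.4032
sqrt(222) ≈ 14.899664
width = 98.4032 / 14.899664 ≈ 6.604390

6.6044


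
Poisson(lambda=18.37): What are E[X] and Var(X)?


E[X] = Var(X) = lambda = 18.37

18.37, 18.37


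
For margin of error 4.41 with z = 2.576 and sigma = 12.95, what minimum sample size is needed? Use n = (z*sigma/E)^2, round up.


z*sigma/E = 2.576 * 12.95 / 4.41 = 1702/225 ≈ 7.564444
(z*sigma/E)^2 ≈ 57.220820
round up: n = 58

58


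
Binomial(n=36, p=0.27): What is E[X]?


E[X] = n*p = 36 * 0.27 = 9.72

9.72


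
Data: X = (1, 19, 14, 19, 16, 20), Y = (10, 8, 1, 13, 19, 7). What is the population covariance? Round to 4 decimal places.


Cov = (1/n)*sum((xi-xbar)(yi-ybar))
n = 6, xbar = 89/6 ≈ 14.833333, ybar = 58/6 = 29/3 ≈ 9.666667
sum((xi-xbar)(yi-ybar)) = 20/3 ≈ 6.666667
Cov = 6.666667 / 6 = 10/9 ≈ 1.111111

1.1111


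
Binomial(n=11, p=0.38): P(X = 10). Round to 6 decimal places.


P = C(n,k) * p^k * (1-p)^(n-k)
C(11,10) = 11
p^k = 0.38^10 ≈ 0.00006278212
(1-p)^(n-k) = 0.62^1 = 0.62
P = 11 * 0.00006278212 * 0.62 ≈ 0.000428

0.000428


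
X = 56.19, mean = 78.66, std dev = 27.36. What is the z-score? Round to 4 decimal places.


z = (X - mu) / sigma
X - mu = 56.19 - 78.66 = -22.47
z = -22.47 / 27.36 = -749/912 ≈ -0.821272

-0.8213


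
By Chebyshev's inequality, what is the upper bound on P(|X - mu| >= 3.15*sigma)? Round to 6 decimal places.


P <= 1/k^2
k^2 = 3.15^2 = 9.9225
1/k^2 = 1 / 9.9225 = 400/3969 ≈ 0.10078105

0.100781


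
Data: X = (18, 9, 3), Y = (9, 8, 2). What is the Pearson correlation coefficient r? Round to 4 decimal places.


r = sum((xi-xbar)(yi-ybar)) / sqrt(sum((xi-xbar)^2) * sum((yi-ybar)^2))
n = 3, xbar = 30/3 = 10, ybar = 19/3 ≈ 6.333333
Sxy = sum((xi-xbar)(yi-ybar)) = 50
Sxx = sum((xi-xbar)^2) = 114
Syy = sum((yi-ybar)^2) = 86/3 ≈ 28.666667
sqrt(Sxx*Syy) ≈ 57.166424
r = Sxy / sqrt(Sxx*Syy) = 50 / 57.166424 ≈ 0.874639

0.8746


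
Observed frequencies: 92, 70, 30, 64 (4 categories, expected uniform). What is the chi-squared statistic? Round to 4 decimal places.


chi2 = sum((O-E)^2/E), E = total/4
total = 256, E = 256/4 = 64
(92 - 64)^2 / 64 = 784 / 64 = 12.25
(70 - 64)^2 / 64 = 36 / 64 = 0.5625
(30 - 64)^2 / 64 = 1156 / 64 = 18.0625
(64 - 64)^2 / 64 = 0 / 64 = 0
chi2 = 30.875

30.8750


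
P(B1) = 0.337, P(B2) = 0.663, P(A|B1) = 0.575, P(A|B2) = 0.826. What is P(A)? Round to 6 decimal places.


P(A) = P(A|B1)*P(B1) + P(A|B2)*P(B2)
P(A|B1)*P(B1) = 0.575 * 0.337 = 0.193775
P(A|B2)*P(B2) = 0.826 * 0.663 = 0.547638
P(A) = 0.193775 + 0.547638 = 0.741413

0.741413


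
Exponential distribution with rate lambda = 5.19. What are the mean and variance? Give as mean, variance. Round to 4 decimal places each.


mean = 1/lam, var = 1/lam^2
mean = 1 / 5.19 = 100/519 ≈ 0.192678
lam^2 = 5.19^2 = 26.9361
var = 1 / 26.9361 ≈ 0.037125

0.1927, 0.0371


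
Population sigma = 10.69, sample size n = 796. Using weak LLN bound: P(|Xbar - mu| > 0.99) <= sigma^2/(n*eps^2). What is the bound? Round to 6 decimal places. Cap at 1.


bound = min(1, sigma^2/(n*eps^2))
sigma^2 = 10.69^2 = 114.2761
n*eps^2 = 796 * 0.99^2 = 796 * 0.9801 = 780.1596
sigma^2/(n*eps^2) = 114.2761 / 780.1596 ≈ 0.14647785

0.146478


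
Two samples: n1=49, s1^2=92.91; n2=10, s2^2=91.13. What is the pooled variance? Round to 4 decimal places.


sp^2 = ((n1-1)*s1^2 + (n2-1)*s2^2)/(n1+n2-2)
(n1-1)*s1^2 = 48 * 92.91 = 4459.68
(n2-1)*s2^2 = 9 * 91.13 = 820.17
numerator = 4459.68 + 820.17 = 5279.85
n1+n2-2 = 57
sp^2 = 5279.85 / 57 = 35199/380 ≈ 92.628947

92.6289


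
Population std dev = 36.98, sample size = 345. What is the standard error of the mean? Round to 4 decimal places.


SE = sigma / sqrt(n)
sqrt(345) ≈ 18.574176
SE = 36.98 / 18.574176 ≈ 1.990936

1.9909


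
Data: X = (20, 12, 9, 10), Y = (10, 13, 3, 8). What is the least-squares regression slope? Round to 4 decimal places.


b = sum((xi-xbar)(yi-ybar)) / sum((xi-xbar)^2)
n = 4, xbar = 51/4 = 12.75, ybar = 34/4 = 8.5
Sxy = sum((xi-xbar)(yi-ybar)) = 29.5
Sxx = sum((xi-xbar)^2) = 74.75
b = Sxy / Sxx = 118/299 ≈ 0.394649

0.3946


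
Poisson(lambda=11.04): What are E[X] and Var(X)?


E[X] = Var(X) = lambda = 11.04

11.04, 11.04


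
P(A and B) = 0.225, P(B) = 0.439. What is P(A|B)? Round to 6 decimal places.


P(A|B) = P(A and B) / P(B) = 0.225 / 0.439 = 225/439 ≈ 0.51252847

0.512528


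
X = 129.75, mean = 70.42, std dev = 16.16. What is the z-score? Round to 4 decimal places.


z = (X - mu) / sigma
X - mu = 129.75 - 70.42 = 59.33
z = 59.33 / 16.16 = 5933/1616 ≈ 3.671411

3.6714


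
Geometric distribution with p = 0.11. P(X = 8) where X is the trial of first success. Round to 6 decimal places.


P = (1-p)^(k-1) * p
(1-p)^(k-1) = 0.89^7 ≈ 0.4423133
P = 0.4423133 * 0.11 ≈ 0.04865447

0.048654


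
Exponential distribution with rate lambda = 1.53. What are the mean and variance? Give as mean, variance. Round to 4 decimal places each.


mean = 1/lam, var = 1/lam^2
mean = 1 / 1.53 = 100/153 ≈ 0.653595
lam^2 = 1.53^2 = 2.3409
var = 1 / 2.3409 ≈ 0.427186

0.6536, 0.4272


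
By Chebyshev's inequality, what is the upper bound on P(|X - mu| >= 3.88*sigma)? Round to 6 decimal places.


P <= 1/k^2
k^2 = 3.88^2 = 15.0544
1/k^2 = 1 / 15.0544 = 625/9409 ≈ 0.06642576

0.066426


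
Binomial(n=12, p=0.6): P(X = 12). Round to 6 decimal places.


P = C(n,k) * p^k * (1-p)^(n-k)
C(12,12) = 1
p^k = 0.6^12 ≈ 0.002176782
(1-p)^(n-k) = 0.4^0 = 1
P = 1 * 0.002176782 * 1 ≈ 0.002177

0.002177


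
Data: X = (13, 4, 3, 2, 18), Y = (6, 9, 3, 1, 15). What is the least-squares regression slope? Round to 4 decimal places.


b = sum((xi-xbar)(yi-ybar)) / sum((xi-xbar)^2)
n = 5, xbar = 40/5 = 8, ybar = 34/5 = 6.8
Sxy = sum((xi-xbar)(yi-ybar)) = 123
Sxx = sum((xi-xbar)^2) = 202
b = Sxy / Sxx = 123/202 ≈ 0.608911

0.6089


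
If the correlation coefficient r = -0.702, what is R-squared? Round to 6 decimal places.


R^2 = r^2 = (-0.702)^2 = 0.492804

0.492804


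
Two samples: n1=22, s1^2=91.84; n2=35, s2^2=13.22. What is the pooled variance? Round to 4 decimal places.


sp^2 = ((n1-1)*s1^2 + (n2-1)*s2^2)/(n1+n2-2)
(n1-1)*s1^2 = 21 * 91.84 = 1928.64
(n2-1)*s2^2 = 34 * 13.22 = 449.48
numerator = 1928.64 + 449.48 = 2378.12
n1+n2-2 = 55
sp^2 = 2378.12 / 55 = 59453/1375 ≈ 43.238545

43.2385


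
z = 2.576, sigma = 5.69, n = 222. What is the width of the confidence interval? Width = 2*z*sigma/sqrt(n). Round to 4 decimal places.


width = 2*z*sigma/sqrt(n)
2*z*sigma = 2 * 2.576 * 5.69 = 29.31488
sqrt(222) ≈ 14.899664
width = 29.31488 / 14.899664 ≈ 1.967486

1.9675


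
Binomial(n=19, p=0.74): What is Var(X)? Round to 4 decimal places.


Var = n*p*(1-p) = 19 * 0.74 * 0.26 = 3.6556

3.6556


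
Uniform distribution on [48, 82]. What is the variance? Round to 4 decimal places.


Var = (b-a)^2 / 12
(b-a)^2 = (82 - 48)^2 = 1156
Var = 1156/12 ≈ 96.333333

96.3333


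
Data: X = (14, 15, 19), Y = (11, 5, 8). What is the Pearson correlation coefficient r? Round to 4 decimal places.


r = sum((xi-xbar)(yi-ybar)) / sqrt(sum((xi-xbar)^2) * sum((yi-ybar)^2))
n = 3, xbar = 48/3 = 16, ybar = 24/3 = 8
Sxy = sum((xi-xbar)(yi-ybar)) = -3
Sxx = sum((xi-xbar)^2) = 14
Syy = sum((yi-ybar)^2) = 18
sqrt(Sxx*Syy) ≈ 15.874508
r = Sxy / sqrt(Sxx*Syy) = -3 / 15.874508 ≈ -0.188982

-0.1890


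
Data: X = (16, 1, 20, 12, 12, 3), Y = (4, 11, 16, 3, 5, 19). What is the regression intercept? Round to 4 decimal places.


a = ybar - b*xbar, where b = sum((xi-xbar)(yi-ybar)) / sum((xi-xbar)^2)
n = 6, xbar = 64/6 = 32/3 ≈ 10.666667, ybar = 58/6 = 29/3 ≈ 9.666667
Sxy = sum((xi-xbar)(yi-ybar)) = -212/3 ≈ -70.666667
Sxx = sum((xi-xbar)^2) = 814/3 ≈ 271.333333
b = Sxy / Sxx = -106/407 ≈ -0.260442
a = 9.666667 - (-0.260442) * 10.666667 = 5065/407 ≈ 12.444717

12.4447


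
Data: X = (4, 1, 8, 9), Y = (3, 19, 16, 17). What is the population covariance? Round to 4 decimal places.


Cov = (1/n)*sum((xi-xbar)(yi-ybar))
n = 4, xbar = 22/4 = 5.5, ybar = 55/4 = 13.75
sum((xi-xbar)(yi-ybar)) = 9.5
Cov = 9.5 / 4 = 2.375

2.3750


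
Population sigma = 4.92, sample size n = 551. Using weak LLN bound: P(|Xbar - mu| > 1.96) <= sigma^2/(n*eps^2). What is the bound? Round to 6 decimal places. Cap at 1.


bound = min(1, sigma^2/(n*eps^2))
sigma^2 = 4.92^2 = 24.2064
n*eps^2 = 551 * 1.96^2 = 551 * 3.8416 = 2116.7216
sigma^2/(n*eps^2) = 24.2064 / 2116.7216 ≈ 0.01143580

0.011436


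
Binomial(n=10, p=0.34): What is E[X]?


E[X] = n*p = 10 * 0.34 = 3.4

3.4


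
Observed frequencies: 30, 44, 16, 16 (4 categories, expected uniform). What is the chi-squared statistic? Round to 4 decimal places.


chi2 = sum((O-E)^2/E), E = total/4
total = 106, E = 106/4 = 26.5
(30 - 26.5)^2 / 26.5 = 12.25 / 26.5 = 49/106 ≈ 0.462264
(44 - 26.5)^2 / 26.5 = 306.25 / 26.5 = 1225/106 ≈ 11.556604
(16 - 26.5)^2 / 26.5 = 110.25 / 26.5 = 441/106 ≈ 4.160377
(16 - 26.5)^2 / 26.5 = 110.25 / 26.5 = 441/106 ≈ 4.160377
chi2 = 1078/53 ≈ 20.339623

20.3396


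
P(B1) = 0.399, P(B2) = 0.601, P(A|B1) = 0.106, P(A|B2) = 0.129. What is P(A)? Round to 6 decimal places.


P(A) = P(A|B1)*P(B1) + P(A|B2)*P(B2)
P(A|B1)*P(B1) = 0.106 * 0.399 = 0.042294
P(A|B2)*P(B2) = 0.129 * 0.601 = 0.077529
P(A) = 0.042294 + 0.077529 = 0.119823

0.119823


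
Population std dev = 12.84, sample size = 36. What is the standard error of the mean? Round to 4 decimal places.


SE = sigma / sqrt(n)
sqrt(36) = 6
SE = 12.84 / 6 = 2.14

2.1400


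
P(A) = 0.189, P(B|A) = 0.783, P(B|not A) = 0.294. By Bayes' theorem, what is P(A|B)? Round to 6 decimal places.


P(A|B) = P(B|A)*P(A) / P(B), P(B) = P(B|A)*P(A) + P(B|not A)*P(not A)
P(B|A)*P(A) = 0.783 * 0.189 = 0.147987
P(B|not A)*P(not A) = 0.294 * 0.811 = 0.238434
P(B) = 0.147987 + 0.238434 = 0.386421
P(A|B) = 0.147987 / 0.386421 ≈ 0.38296832

0.382968


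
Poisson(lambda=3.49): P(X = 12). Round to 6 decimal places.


P = e^(-lam) * lam^k / k!
e^(-3.49) ≈ 0.03050087
lam^k = 3.49^12 ≈ 3265164.931982
k! = 12! = 479001600
P = 0.03050087 * 3265164.931982 / 479001600 ≈ 0.000208

0.000208


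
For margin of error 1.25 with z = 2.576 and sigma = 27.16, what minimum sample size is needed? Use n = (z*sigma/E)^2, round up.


z*sigma/E = 2.576 * 27.16 / 1.25 = 55.971328
(z*sigma/E)^2 ≈ 3132.789558
round up: n = 3133

3133


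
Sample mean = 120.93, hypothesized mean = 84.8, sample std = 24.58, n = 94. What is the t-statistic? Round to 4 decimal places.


t = (xbar - mu0) / (s/sqrt(n))
xbar - mu0 = 120.93 - 84.8 = 36.13
sqrt(94) ≈ 9.69535971
s/sqrt(n) = 24.58 / 9.69535971 ≈ 2.53523342
t = 36.13 / 2.53523342 ≈ 14.251153

14.2512


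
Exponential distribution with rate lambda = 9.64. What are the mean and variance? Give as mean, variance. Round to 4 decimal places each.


mean = 1/lam, var = 1/lam^2
mean = 1 / 9.64 = 25/241 ≈ 0.103734
lam^2 = 9.64^2 = 92.9296
var = 1 / 92.9296 ≈ 0.010761

0.1037, 0.0108


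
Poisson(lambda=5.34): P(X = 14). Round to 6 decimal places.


P = e^(-lam) * lam^k / k!
e^(-5.34) ≈ 0.004795871
lam^k = 5.34^14 ≈ 15331251159.630881
k! = 14! = 87178291200
P = 0.004795871 * 15331251159.630881 / 87178291200 ≈ 0.000843

0.000843


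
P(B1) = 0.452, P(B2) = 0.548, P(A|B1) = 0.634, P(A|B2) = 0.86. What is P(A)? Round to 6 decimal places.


P(A) = P(A|B1)*P(B1) + P(A|B2)*P(B2)
P(A|B1)*P(B1) = 0.634 * 0.452 = 0.286568
P(A|B2)*P(B2) = 0.86 * 0.548 = 0.47128
P(A) = 0.286568 + 0.47128 = 0.757848

0.757848


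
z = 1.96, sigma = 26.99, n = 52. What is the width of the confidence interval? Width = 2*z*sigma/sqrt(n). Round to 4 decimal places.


width = 2*z*sigma/sqrt(n)
2*z*sigma = 2 * 1.96 * 26.99 = 105.8008
sqrt(52) ≈ 7.211103
width = 105.8008 / 7.211103 ≈ 14.671931

14.6719


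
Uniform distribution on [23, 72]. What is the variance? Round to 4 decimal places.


Var = (b-a)^2 / 12
(b-a)^2 = (72 - 23)^2 = 2401
Var = 2401/12 ≈ 200.083333

200.0833


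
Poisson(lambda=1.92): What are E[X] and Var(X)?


E[X] = Var(X) = lambda = 1.92

1.92, 1.92


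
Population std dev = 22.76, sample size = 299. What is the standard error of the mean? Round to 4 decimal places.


SE = sigma / sqrt(n)
sqrt(299) ≈ 17.291616
SE = 22.76 / 17.291616 ≈ 1.316245

1.3162


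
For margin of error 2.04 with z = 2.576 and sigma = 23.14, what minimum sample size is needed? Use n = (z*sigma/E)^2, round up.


z*sigma/E = 2.576 * 23.14 / 2.04 = 186277/6375 ≈ 29.219922
(z*sigma/E)^2 ≈ 853.803816
round up: n = 854

854


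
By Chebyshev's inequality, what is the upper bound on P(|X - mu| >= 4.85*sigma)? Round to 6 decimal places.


P <= 1/k^2
k^2 = 4.85^2 = 23.5225
1/k^2 = 1 / 23.5225 = 400/9409 ≈ 0.04251249

0.042512


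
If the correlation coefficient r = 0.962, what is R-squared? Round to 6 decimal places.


R^2 = r^2 = (0.962)^2 = 0.925444

0.925444


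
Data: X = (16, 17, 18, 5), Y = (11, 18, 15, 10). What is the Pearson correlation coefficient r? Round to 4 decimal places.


r = sum((xi-xbar)(yi-ybar)) / sqrt(sum((xi-xbar)^2) * sum((yi-ybar)^2))
n = 4, xbar = 56/4 = 14, ybar = 54/4 = 13.5
Sxy = sum((xi-xbar)(yi-ybar)) = 46
Sxx = sum((xi-xbar)^2) = 110
Syy = sum((yi-ybar)^2) = 41
sqrt(Sxx*Syy) ≈ 67.156534
r = Sxy / sqrt(Sxx*Syy) = 46 / 67.156534 ≈ 0.684967

0.6850


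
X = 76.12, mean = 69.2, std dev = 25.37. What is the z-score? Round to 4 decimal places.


z = (X - mu) / sigma
X - mu = 76.12 - 69.2 = 6.92
z = 6.92 / 25.37 = 692/2537 ≈ 0.272763

0.2728


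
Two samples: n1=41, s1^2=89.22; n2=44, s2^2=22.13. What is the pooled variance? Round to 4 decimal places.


sp^2 = ((n1-1)*s1^2 + (n2-1)*s2^2)/(n1+n2-2)
(n1-1)*s1^2 = 40 * 89.22 = 3568.8
(n2-1)*s2^2 = 43 * 22.13 = 951.59
numerator = 3568.8 + 951.59 = 4520.39
n1+n2-2 = 83
sp^2 = 4520.39 / 83 = 452039/8300 ≈ 54.462530

54.4625


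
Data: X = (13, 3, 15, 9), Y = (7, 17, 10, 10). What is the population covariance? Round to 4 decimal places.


Cov = (1/n)*sum((xi-xbar)(yi-ybar))
n = 4, xbar = 40/4 = 10, ybar = 44/4 = 11
sum((xi-xbar)(yi-ybar)) = -58
Cov = -58 / 4 = -14.5

-14.5000


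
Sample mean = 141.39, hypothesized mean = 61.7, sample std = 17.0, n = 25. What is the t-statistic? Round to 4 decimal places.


t = (xbar - mu0) / (s/sqrt(n))
xbar - mu0 = 141.39 - 61.7 = 79.69
sqrt(25) = 5
s/sqrt(n) = 17.0 / 5 = 3.4
t = 79.69 / 3.4 = 7969/340 ≈ 23.438235

23.4382


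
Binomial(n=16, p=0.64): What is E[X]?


E[X] = n*p = 16 * 0.64 = 10.24

10.24


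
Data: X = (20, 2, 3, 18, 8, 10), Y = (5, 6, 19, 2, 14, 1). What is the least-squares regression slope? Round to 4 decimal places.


b = sum((xi-xbar)(yi-ybar)) / sum((xi-xbar)^2)
n = 6, xbar = 61/6 ≈ 10.166667, ybar = 47/6 ≈ 7.833333
Sxy = sum((xi-xbar)(yi-ybar)) = -905/6 ≈ -150.833333
Sxx = sum((xi-xbar)^2) = 1685/6 ≈ 280.833333
b = Sxy / Sxx = -181/337 ≈ -0.537092

-0.5371


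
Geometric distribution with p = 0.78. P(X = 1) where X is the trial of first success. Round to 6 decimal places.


P = (1-p)^(k-1) * p
(1-p)^(k-1) = 0.22^0 = 1
P = 1 * 0.78 = 0.78

0.780000
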